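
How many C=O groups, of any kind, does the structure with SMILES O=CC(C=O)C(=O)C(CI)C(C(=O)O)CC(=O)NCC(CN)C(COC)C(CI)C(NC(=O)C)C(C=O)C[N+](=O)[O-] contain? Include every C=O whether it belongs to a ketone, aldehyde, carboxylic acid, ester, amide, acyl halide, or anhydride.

OHC: aldehyde, 1 C=O (running total 1).
CH(CHO): aldehyde, 1 C=O (running total 2).
CO: ketone, 1 C=O (running total 3).
CH(COOH): carboxylic acid, 1 C=O (running total 4).
CH2CONHCH2: amide, 1 C=O (running total 5).
CH(NHCOCH3): amide, 1 C=O (running total 6).
CH(CHO): aldehyde, 1 C=O (running total 7).

7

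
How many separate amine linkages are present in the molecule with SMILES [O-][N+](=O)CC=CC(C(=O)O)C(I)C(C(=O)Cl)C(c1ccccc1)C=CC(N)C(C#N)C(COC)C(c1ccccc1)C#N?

1

Reading the structure from left to right:
  O2NCH2: –NO2 on carbon → nitro group.
  CH=CH: C=C double bond → alkene.
  CH(COOH): pendant –COOH: carbonyl C bonded to C and –OH → carboxylic acid.
  CH(I): halogen on an sp³ carbon → alkyl halide.
  CH(COCl): pendant –C(=O)X: carbonyl C bonded to C and halogen → acyl halide.
  CH(C6H5): pendant –C6H5: benzene ring → arene.
  CH=CH: C=C double bond → alkene.
  CH(NH2): –NH2 on an sp³ carbon with no adjacent C=O → amine.
  CH(CN): pendant –C≡N: nitrile.
  CH(CH2OCH3): pendant –CH2OCH3: C–O–C linkage → ether.
  CH(C6H5): pendant –C6H5: benzene ring → arene.
  CN: –C≡N: carbon triple-bonded to nitrogen → nitrile.
Amine appears at: CH(NH2) → 1.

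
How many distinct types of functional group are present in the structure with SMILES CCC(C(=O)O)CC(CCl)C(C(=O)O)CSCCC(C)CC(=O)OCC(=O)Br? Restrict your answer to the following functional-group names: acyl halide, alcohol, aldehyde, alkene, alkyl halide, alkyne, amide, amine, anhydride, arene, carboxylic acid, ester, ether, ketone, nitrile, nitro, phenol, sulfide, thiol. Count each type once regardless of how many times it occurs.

Reading the structure from left to right:
  CH(COOH): pendant –COOH: carbonyl C bonded to C and –OH → carboxylic acid.
  CH(CH2Cl): pendant –CH2X: halogen on sp³ carbon → alkyl halide.
  CH(COOH): pendant –COOH: carbonyl C bonded to C and –OH → carboxylic acid.
  CH2SCH2: C–S–C linkage → sulfide (thioether).
  CH2COOCH2: –C(=O)–O–C with C on the carbonyl side → ester.
  COBr: –C(=O)Br: carbonyl C bonded to C and to a halogen → acyl halide (not alkyl halide).
Distinct types present: acyl halide, alkyl halide, carboxylic acid, ester, sulfide.

5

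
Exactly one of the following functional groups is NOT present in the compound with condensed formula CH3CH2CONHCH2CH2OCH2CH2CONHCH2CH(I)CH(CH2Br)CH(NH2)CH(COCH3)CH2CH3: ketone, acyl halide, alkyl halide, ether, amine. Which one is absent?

ether: present (CH2OCH2 — C–O–C with sp³ carbons on both sides and no adjacent C=O → ether).
amine: present (CH(NH2) — –NH2 on an sp³ carbon with no adjacent C=O → amine).
ketone: present (CH(COCH3) — pendant –COCH3: carbonyl C bonded to two carbons → ketone).
alkyl halide: present (CH(I) — halogen on an sp³ carbon → alkyl halide).
acyl halide: no segment matches this pattern.

acyl halide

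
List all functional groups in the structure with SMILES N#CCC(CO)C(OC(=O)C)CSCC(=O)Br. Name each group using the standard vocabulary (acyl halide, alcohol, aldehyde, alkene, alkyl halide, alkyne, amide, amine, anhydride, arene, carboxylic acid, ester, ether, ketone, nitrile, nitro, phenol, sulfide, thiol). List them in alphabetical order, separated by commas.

Taking each segment in turn:
  N≡C: N≡C–: carbon triple-bonded to nitrogen → nitrile.
  CH(CH2OH): pendant –CH2OH on an sp³ backbone C → alcohol.
  CH(OCOCH3): pendant –OC(=O)CH3: an acyloxy group → ester.
  CH2SCH2: C–S–C linkage → sulfide (thioether).
  COBr: –C(=O)Br: carbonyl C bonded to C and to a halogen → acyl halide (not alkyl halide).

acyl halide, alcohol, ester, nitrile, sulfide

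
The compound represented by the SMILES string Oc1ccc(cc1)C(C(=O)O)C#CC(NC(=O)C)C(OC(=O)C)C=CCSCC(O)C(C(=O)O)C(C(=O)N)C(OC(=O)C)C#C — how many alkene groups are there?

Taking each segment in turn:
  HOC6H4: –OH attached directly to an aromatic ring → phenol (not alcohol); the ring itself is an arene.
  CH(COOH): pendant –COOH: carbonyl C bonded to C and –OH → carboxylic acid.
  C≡C: C≡C triple bond → alkyne.
  CH(NHCOCH3): pendant –NHC(=O)CH3: N bonded to a carbonyl → amide (not amine).
  CH(OCOCH3): pendant –OC(=O)CH3: an acyloxy group → ester.
  CH=CH: C=C double bond → alkene.
  CH2SCH2: C–S–C linkage → sulfide (thioether).
  CH(OH): –OH on an sp³ carbon → alcohol (secondary).
  CH(COOH): pendant –COOH: carbonyl C bonded to C and –OH → carboxylic acid.
  CH(CONH2): pendant –CONH2: carbonyl C bonded to C and N → amide.
  CH(OCOCH3): pendant –OC(=O)CH3: an acyloxy group → ester.
  C≡CH: C≡C triple bond → alkyne.
Alkene appears at: CH=CH → 1.

1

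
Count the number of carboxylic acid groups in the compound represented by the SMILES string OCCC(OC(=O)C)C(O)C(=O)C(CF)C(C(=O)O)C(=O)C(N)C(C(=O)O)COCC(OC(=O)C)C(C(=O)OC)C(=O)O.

3

HO– on an sp³ carbon → alcohol.
pendant –OC(=O)CH3: an acyloxy group → ester.
–OH on an sp³ carbon → alcohol (secondary).
–C(=O)– with carbon on both sides → ketone.
pendant –CH2X: halogen on sp³ carbon → alkyl halide.
pendant –COOH: carbonyl C bonded to C and –OH → carboxylic acid.
–C(=O)– with carbon on both sides → ketone.
–NH2 on an sp³ carbon with no adjacent C=O → amine.
pendant –COOH: carbonyl C bonded to C and –OH → carboxylic acid.
C–O–C with sp³ carbons on both sides and no adjacent C=O → ether.
pendant –OC(=O)CH3: an acyloxy group → ester.
pendant –COOCH3: carbonyl C bonded to C and –OCH3 → ester.
–COOH: carbonyl C bonded to –OH and C → carboxylic acid (the –OH is not a separate alcohol).
Carboxylic acid appears at: CH(COOH), CH(COOH), COOH → 3.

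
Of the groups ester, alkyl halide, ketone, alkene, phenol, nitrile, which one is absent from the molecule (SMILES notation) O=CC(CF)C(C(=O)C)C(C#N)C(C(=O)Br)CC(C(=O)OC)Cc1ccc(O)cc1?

alkene

nitrile: present (CH(CN) — pendant –C≡N: nitrile).
phenol: present (C6H4OH — –OH attached directly to an aromatic ring → phenol (not alcohol); the ring itself is an arene).
ketone: present (CH(COCH3) — pendant –COCH3: carbonyl C bonded to two carbons → ketone).
alkyl halide: present (CH(CH2F) — pendant –CH2X: halogen on sp³ carbon → alkyl halide).
ester: present (CH(COOCH3) — pendant –COOCH3: carbonyl C bonded to C and –OCH3 → ester).
alkene: absent. In C6H4OH, the C=C units are part of an aromatic ring, which is an arene, not an isolated alkene.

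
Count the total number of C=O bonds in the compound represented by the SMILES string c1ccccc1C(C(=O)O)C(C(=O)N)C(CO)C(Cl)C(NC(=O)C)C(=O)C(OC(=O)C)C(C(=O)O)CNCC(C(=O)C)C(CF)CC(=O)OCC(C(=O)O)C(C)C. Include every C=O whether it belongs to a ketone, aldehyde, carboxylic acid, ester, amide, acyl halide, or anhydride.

CH(COOH): carboxylic acid, 1 C=O (running total 1).
CH(CONH2): amide, 1 C=O (running total 2).
CH(NHCOCH3): amide, 1 C=O (running total 3).
CO: ketone, 1 C=O (running total 4).
CH(OCOCH3): ester, 1 C=O (running total 5).
CH(COOH): carboxylic acid, 1 C=O (running total 6).
CH(COCH3): ketone, 1 C=O (running total 7).
CH2COOCH2: ester, 1 C=O (running total 8).
CH(COOH): carboxylic acid, 1 C=O (running total 9).

9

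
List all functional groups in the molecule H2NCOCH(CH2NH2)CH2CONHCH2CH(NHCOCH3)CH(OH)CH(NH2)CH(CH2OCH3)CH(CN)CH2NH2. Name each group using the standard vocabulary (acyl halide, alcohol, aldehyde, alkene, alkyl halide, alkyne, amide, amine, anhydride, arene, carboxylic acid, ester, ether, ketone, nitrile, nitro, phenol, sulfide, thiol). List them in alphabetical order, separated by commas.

–C(=O)NH2: carbonyl C bonded to C and to N → amide (the N is not a separate amine).
pendant –CH2NH2: N on sp³ C, no adjacent C=O → amine.
–C(=O)–N– linkage → amide (the N is not an amine).
pendant –NHC(=O)CH3: N bonded to a carbonyl → amide (not amine).
–OH on an sp³ carbon → alcohol (secondary).
–NH2 on an sp³ carbon with no adjacent C=O → amine.
pendant –CH2OCH3: C–O–C linkage → ether.
pendant –C≡N: nitrile.
–NH2 on an sp³ carbon with no adjacent C=O → amine.

alcohol, amide, amine, ether, nitrile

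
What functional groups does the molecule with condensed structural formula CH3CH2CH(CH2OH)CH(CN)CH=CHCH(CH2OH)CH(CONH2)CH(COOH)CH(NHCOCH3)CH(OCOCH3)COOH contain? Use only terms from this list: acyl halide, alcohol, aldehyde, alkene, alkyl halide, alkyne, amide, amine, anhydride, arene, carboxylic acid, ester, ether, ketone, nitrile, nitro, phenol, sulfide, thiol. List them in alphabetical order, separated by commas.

alcohol, alkene, amide, carboxylic acid, ester, nitrile

Working along the chain:
  CH(CH2OH): pendant –CH2OH on an sp³ backbone C → alcohol.
  CH(CN): pendant –C≡N: nitrile.
  CH=CH: C=C double bond → alkene.
  CH(CH2OH): pendant –CH2OH on an sp³ backbone C → alcohol.
  CH(CONH2): pendant –CONH2: carbonyl C bonded to C and N → amide.
  CH(COOH): pendant –COOH: carbonyl C bonded to C and –OH → carboxylic acid.
  CH(NHCOCH3): pendant –NHC(=O)CH3: N bonded to a carbonyl → amide (not amine).
  CH(OCOCH3): pendant –OC(=O)CH3: an acyloxy group → ester.
  COOH: –COOH: carbonyl C bonded to –OH and C → carboxylic acid (the –OH is not a separate alcohol).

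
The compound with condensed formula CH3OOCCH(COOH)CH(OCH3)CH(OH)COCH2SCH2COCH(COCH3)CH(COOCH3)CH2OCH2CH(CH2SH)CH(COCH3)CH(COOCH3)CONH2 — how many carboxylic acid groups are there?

1

CH3O–C(=O)–: carbonyl C bonded to C and to –OCH3 → ester (not ketone + ether).
pendant –COOH: carbonyl C bonded to C and –OH → carboxylic acid.
pendant –OCH3: C–O–C with sp³ C, no adjacent C=O → ether.
–OH on an sp³ carbon → alcohol (secondary).
–C(=O)– with carbon on both sides → ketone.
C–S–C linkage → sulfide (thioether).
–C(=O)– with carbon on both sides → ketone.
pendant –COCH3: carbonyl C bonded to two carbons → ketone.
pendant –COOCH3: carbonyl C bonded to C and –OCH3 → ester.
C–O–C with sp³ carbons on both sides and no adjacent C=O → ether.
pendant –CH2SH → thiol.
pendant –COCH3: carbonyl C bonded to two carbons → ketone.
pendant –COOCH3: carbonyl C bonded to C and –OCH3 → ester.
–C(=O)NH2: carbonyl C bonded to C and to N → amide (the N is not a separate amine).
Carboxylic acid appears at: CH(COOH) → 1.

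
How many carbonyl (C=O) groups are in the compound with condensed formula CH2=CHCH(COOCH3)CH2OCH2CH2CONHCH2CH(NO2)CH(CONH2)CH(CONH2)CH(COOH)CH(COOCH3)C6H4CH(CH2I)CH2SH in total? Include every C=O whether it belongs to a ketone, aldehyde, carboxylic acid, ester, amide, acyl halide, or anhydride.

CH(COOCH3): ester, 1 C=O (running total 1).
CH2CONHCH2: amide, 1 C=O (running total 2).
CH(CONH2): amide, 1 C=O (running total 3).
CH(CONH2): amide, 1 C=O (running total 4).
CH(COOH): carboxylic acid, 1 C=O (running total 5).
CH(COOCH3): ester, 1 C=O (running total 6).

6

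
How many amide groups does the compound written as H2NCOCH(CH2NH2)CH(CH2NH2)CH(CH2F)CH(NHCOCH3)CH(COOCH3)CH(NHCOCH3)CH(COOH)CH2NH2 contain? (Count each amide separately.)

Taking each segment in turn:
  H2NCO: –C(=O)NH2: carbonyl C bonded to C and to N → amide (the N is not a separate amine).
  CH(CH2NH2): pendant –CH2NH2: N on sp³ C, no adjacent C=O → amine.
  CH(CH2NH2): pendant –CH2NH2: N on sp³ C, no adjacent C=O → amine.
  CH(CH2F): pendant –CH2X: halogen on sp³ carbon → alkyl halide.
  CH(NHCOCH3): pendant –NHC(=O)CH3: N bonded to a carbonyl → amide (not amine).
  CH(COOCH3): pendant –COOCH3: carbonyl C bonded to C and –OCH3 → ester.
  CH(NHCOCH3): pendant –NHC(=O)CH3: N bonded to a carbonyl → amide (not amine).
  CH(COOH): pendant –COOH: carbonyl C bonded to C and –OH → carboxylic acid.
  CH2NH2: –NH2 on an sp³ carbon with no adjacent C=O → amine.
Amide appears at: H2NCO, CH(NHCOCH3), CH(NHCOCH3) → 3.

3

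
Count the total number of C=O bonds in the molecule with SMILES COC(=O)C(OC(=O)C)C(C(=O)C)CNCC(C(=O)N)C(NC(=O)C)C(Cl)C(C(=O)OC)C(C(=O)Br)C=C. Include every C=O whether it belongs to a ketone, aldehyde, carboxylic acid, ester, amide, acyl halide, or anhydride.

CH3OOC: ester, 1 C=O (running total 1).
CH(OCOCH3): ester, 1 C=O (running total 2).
CH(COCH3): ketone, 1 C=O (running total 3).
CH(CONH2): amide, 1 C=O (running total 4).
CH(NHCOCH3): amide, 1 C=O (running total 5).
CH(COOCH3): ester, 1 C=O (running total 6).
CH(COBr): acyl halide, 1 C=O (running total 7).

7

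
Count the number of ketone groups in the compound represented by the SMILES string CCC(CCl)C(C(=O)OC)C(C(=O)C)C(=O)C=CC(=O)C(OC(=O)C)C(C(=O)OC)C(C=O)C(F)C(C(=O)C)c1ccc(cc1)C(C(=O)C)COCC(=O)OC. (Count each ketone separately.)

5

Taking each segment in turn:
  CH(CH2Cl): pendant –CH2X: halogen on sp³ carbon → alkyl halide.
  CH(COOCH3): pendant –COOCH3: carbonyl C bonded to C and –OCH3 → ester.
  CH(COCH3): pendant –COCH3: carbonyl C bonded to two carbons → ketone.
  CO: –C(=O)– with carbon on both sides → ketone.
  CH=CH: C=C double bond → alkene.
  CO: –C(=O)– with carbon on both sides → ketone.
  CH(OCOCH3): pendant –OC(=O)CH3: an acyloxy group → ester.
  CH(COOCH3): pendant –COOCH3: carbonyl C bonded to C and –OCH3 → ester.
  CH(CHO): pendant –CHO: carbonyl C bonded to C and H → aldehyde.
  CH(F): halogen on an sp³ carbon → alkyl halide.
  CH(COCH3): pendant –COCH3: carbonyl C bonded to two carbons → ketone.
  C6H4: para-disubstituted benzene ring → arene.
  CH(COCH3): pendant –COCH3: carbonyl C bonded to two carbons → ketone.
  CH2OCH2: C–O–C with sp³ carbons on both sides and no adjacent C=O → ether.
  COOCH3: –C(=O)OCH3: carbonyl C bonded to C and to –OCH3 → ester (not ketone + ether).
Ketone appears at: CH(COCH3), CO, CO, CH(COCH3), CH(COCH3) → 5.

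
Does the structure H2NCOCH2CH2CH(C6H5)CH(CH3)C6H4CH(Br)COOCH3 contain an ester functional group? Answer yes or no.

yes

–C(=O)NH2: carbonyl C bonded to C and to N → amide (the N is not a separate amine).
pendant –C6H5: benzene ring → arene.
para-disubstituted benzene ring → arene.
halogen on an sp³ carbon → alkyl halide.
–C(=O)OCH3: carbonyl C bonded to C and to –OCH3 → ester (not ketone + ether).
The COOCH3 segment supplies the ester: –C(=O)OCH3: carbonyl C bonded to C and to –OCH3 → ester (not ketone + ether).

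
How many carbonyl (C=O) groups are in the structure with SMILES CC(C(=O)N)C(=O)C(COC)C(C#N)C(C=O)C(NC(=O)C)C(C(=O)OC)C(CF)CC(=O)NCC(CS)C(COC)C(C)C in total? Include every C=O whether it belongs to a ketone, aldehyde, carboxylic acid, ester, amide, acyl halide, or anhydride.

6

CH(CONH2): amide, 1 C=O (running total 1).
CO: ketone, 1 C=O (running total 2).
CH(CHO): aldehyde, 1 C=O (running total 3).
CH(NHCOCH3): amide, 1 C=O (running total 4).
CH(COOCH3): ester, 1 C=O (running total 5).
CH2CONHCH2: amide, 1 C=O (running total 6).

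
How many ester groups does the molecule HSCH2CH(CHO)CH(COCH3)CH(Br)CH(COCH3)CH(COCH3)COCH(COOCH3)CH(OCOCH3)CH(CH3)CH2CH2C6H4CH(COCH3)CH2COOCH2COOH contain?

Taking each segment in turn:
  HSCH2: –SH on an sp³ carbon → thiol.
  CH(CHO): pendant –CHO: carbonyl C bonded to C and H → aldehyde.
  CH(COCH3): pendant –COCH3: carbonyl C bonded to two carbons → ketone.
  CH(Br): halogen on an sp³ carbon → alkyl halide.
  CH(COCH3): pendant –COCH3: carbonyl C bonded to two carbons → ketone.
  CH(COCH3): pendant –COCH3: carbonyl C bonded to two carbons → ketone.
  CO: –C(=O)– with carbon on both sides → ketone.
  CH(COOCH3): pendant –COOCH3: carbonyl C bonded to C and –OCH3 → ester.
  CH(OCOCH3): pendant –OC(=O)CH3: an acyloxy group → ester.
  C6H4: para-disubstituted benzene ring → arene.
  CH(COCH3): pendant –COCH3: carbonyl C bonded to two carbons → ketone.
  CH2COOCH2: –C(=O)–O–C with C on the carbonyl side → ester.
  COOH: –COOH: carbonyl C bonded to –OH and C → carboxylic acid (the –OH is not a separate alcohol).
Ester appears at: CH(COOCH3), CH(OCOCH3), CH2COOCH2 → 3.

3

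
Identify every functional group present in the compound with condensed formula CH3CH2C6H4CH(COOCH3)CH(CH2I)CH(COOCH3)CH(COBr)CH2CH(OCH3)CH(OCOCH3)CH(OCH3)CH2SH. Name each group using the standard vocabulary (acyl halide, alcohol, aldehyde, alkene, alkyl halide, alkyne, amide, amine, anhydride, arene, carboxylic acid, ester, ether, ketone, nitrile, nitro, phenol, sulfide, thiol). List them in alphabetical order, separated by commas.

acyl halide, alkyl halide, arene, ester, ether, thiol

para-disubstituted benzene ring → arene.
pendant –COOCH3: carbonyl C bonded to C and –OCH3 → ester.
pendant –CH2X: halogen on sp³ carbon → alkyl halide.
pendant –COOCH3: carbonyl C bonded to C and –OCH3 → ester.
pendant –C(=O)X: carbonyl C bonded to C and halogen → acyl halide.
pendant –OCH3: C–O–C with sp³ C, no adjacent C=O → ether.
pendant –OC(=O)CH3: an acyloxy group → ester.
pendant –OCH3: C–O–C with sp³ C, no adjacent C=O → ether.
–SH on an sp³ carbon → thiol.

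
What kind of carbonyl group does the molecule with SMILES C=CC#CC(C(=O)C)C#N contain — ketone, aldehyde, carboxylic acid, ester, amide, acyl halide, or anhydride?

ketone

The carbonyl is in the CH(COCH3) segment: pendant –COCH3: carbonyl C bonded to two carbons → ketone.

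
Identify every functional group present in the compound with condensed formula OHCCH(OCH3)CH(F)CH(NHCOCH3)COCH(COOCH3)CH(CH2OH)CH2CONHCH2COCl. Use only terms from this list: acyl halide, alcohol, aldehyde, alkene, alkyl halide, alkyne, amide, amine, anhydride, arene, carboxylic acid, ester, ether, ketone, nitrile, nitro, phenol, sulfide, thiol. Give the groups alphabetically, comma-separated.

acyl halide, alcohol, aldehyde, alkyl halide, amide, ester, ether, ketone

Taking each segment in turn:
  OHC: terminal –CHO: carbonyl C bonded to H and C → aldehyde.
  CH(OCH3): pendant –OCH3: C–O–C with sp³ C, no adjacent C=O → ether.
  CH(F): halogen on an sp³ carbon → alkyl halide.
  CH(NHCOCH3): pendant –NHC(=O)CH3: N bonded to a carbonyl → amide (not amine).
  CO: –C(=O)– with carbon on both sides → ketone.
  CH(COOCH3): pendant –COOCH3: carbonyl C bonded to C and –OCH3 → ester.
  CH(CH2OH): pendant –CH2OH on an sp³ backbone C → alcohol.
  CH2CONHCH2: –C(=O)–N– linkage → amide (the N is not an amine).
  COCl: –C(=O)Cl: carbonyl C bonded to C and to a halogen → acyl halide (not alkyl halide).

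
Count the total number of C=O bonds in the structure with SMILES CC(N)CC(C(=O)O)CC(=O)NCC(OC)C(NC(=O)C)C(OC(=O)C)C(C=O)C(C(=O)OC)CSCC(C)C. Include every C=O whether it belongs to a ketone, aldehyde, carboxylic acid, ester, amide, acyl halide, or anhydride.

6

CH(COOH): carboxylic acid, 1 C=O (running total 1).
CH2CONHCH2: amide, 1 C=O (running total 2).
CH(NHCOCH3): amide, 1 C=O (running total 3).
CH(OCOCH3): ester, 1 C=O (running total 4).
CH(CHO): aldehyde, 1 C=O (running total 5).
CH(COOCH3): ester, 1 C=O (running total 6).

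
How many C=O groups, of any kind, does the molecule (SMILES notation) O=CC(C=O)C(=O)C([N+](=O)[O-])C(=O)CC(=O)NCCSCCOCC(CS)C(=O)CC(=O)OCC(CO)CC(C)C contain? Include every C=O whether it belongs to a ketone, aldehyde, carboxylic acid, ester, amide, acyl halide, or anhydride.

7

OHC: aldehyde, 1 C=O (running total 1).
CH(CHO): aldehyde, 1 C=O (running total 2).
CO: ketone, 1 C=O (running total 3).
CO: ketone, 1 C=O (running total 4).
CH2CONHCH2: amide, 1 C=O (running total 5).
CO: ketone, 1 C=O (running total 6).
CH2COOCH2: ester, 1 C=O (running total 7).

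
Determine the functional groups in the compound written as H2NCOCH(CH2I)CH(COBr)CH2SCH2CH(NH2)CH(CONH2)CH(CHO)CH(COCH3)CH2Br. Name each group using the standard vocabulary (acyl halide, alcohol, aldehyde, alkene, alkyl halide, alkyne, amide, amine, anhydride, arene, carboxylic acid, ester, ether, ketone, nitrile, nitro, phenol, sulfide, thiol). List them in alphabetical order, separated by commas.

–C(=O)NH2: carbonyl C bonded to C and to N → amide (the N is not a separate amine).
pendant –CH2X: halogen on sp³ carbon → alkyl halide.
pendant –C(=O)X: carbonyl C bonded to C and halogen → acyl halide.
C–S–C linkage → sulfide (thioether).
–NH2 on an sp³ carbon with no adjacent C=O → amine.
pendant –CONH2: carbonyl C bonded to C and N → amide.
pendant –CHO: carbonyl C bonded to C and H → aldehyde.
pendant –COCH3: carbonyl C bonded to two carbons → ketone.
halogen on an sp³ carbon → alkyl halide.

acyl halide, aldehyde, alkyl halide, amide, amine, ketone, sulfide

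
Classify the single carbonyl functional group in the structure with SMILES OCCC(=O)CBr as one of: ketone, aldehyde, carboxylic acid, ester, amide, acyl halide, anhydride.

The carbonyl is in the CO segment: –C(=O)– with carbon on both sides → ketone.

ketone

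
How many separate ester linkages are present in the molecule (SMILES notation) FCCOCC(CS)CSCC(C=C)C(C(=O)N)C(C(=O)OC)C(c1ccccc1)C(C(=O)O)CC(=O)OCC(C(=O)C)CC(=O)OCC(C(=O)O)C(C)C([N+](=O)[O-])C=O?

3

Working along the chain:
  FCH2: halogen on an sp³ carbon → alkyl halide.
  CH2OCH2: C–O–C with sp³ carbons on both sides and no adjacent C=O → ether.
  CH(CH2SH): pendant –CH2SH → thiol.
  CH2SCH2: C–S–C linkage → sulfide (thioether).
  CH(CH=CH2): pendant –CH=CH2: C=C double bond → alkene.
  CH(CONH2): pendant –CONH2: carbonyl C bonded to C and N → amide.
  CH(COOCH3): pendant –COOCH3: carbonyl C bonded to C and –OCH3 → ester.
  CH(C6H5): pendant –C6H5: benzene ring → arene.
  CH(COOH): pendant –COOH: carbonyl C bonded to C and –OH → carboxylic acid.
  CH2COOCH2: –C(=O)–O–C with C on the carbonyl side → ester.
  CH(COCH3): pendant –COCH3: carbonyl C bonded to two carbons → ketone.
  CH2COOCH2: –C(=O)–O–C with C on the carbonyl side → ester.
  CH(COOH): pendant –COOH: carbonyl C bonded to C and –OH → carboxylic acid.
  CH(NO2): –NO2 on an sp³ carbon → nitro (the N=O is not a carbonyl).
  CHO: terminal –CHO: carbonyl C bonded to H and C → aldehyde.
Ester appears at: CH(COOCH3), CH2COOCH2, CH2COOCH2 → 3.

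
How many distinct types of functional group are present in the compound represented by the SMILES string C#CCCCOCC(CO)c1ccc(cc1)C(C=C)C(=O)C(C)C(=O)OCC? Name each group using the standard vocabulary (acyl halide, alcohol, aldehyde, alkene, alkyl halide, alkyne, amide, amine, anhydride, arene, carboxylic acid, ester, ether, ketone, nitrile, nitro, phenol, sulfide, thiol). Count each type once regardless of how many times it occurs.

Working along the chain:
  HC≡C: C≡C triple bond → alkyne.
  CH2OCH2: C–O–C with sp³ carbons on both sides and no adjacent C=O → ether.
  CH(CH2OH): pendant –CH2OH on an sp³ backbone C → alcohol.
  C6H4: para-disubstituted benzene ring → arene.
  CH(CH=CH2): pendant –CH=CH2: C=C double bond → alkene.
  CO: –C(=O)– with carbon on both sides → ketone.
  COOCH2CH3: –C(=O)OCH2CH3: carbonyl C bonded to C and to –OEt → ester.
Distinct types present: alcohol, alkene, alkyne, arene, ester, ether, ketone.

7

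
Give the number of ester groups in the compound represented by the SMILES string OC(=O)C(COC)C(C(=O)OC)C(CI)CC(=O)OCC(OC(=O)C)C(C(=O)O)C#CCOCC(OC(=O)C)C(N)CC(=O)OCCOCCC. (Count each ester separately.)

Reading the structure from left to right:
  HOOC: –COOH: carbonyl C bonded to –OH and C → carboxylic acid (the –OH is not a separate alcohol).
  CH(CH2OCH3): pendant –CH2OCH3: C–O–C linkage → ether.
  CH(COOCH3): pendant –COOCH3: carbonyl C bonded to C and –OCH3 → ester.
  CH(CH2I): pendant –CH2X: halogen on sp³ carbon → alkyl halide.
  CH2COOCH2: –C(=O)–O–C with C on the carbonyl side → ester.
  CH(OCOCH3): pendant –OC(=O)CH3: an acyloxy group → ester.
  CH(COOH): pendant –COOH: carbonyl C bonded to C and –OH → carboxylic acid.
  C≡C: C≡C triple bond → alkyne.
  CH2OCH2: C–O–C with sp³ carbons on both sides and no adjacent C=O → ether.
  CH(OCOCH3): pendant –OC(=O)CH3: an acyloxy group → ester.
  CH(NH2): –NH2 on an sp³ carbon with no adjacent C=O → amine.
  CH2COOCH2: –C(=O)–O–C with C on the carbonyl side → ester.
  CH2OCH2: C–O–C with sp³ carbons on both sides and no adjacent C=O → ether.
Ester appears at: CH(COOCH3), CH2COOCH2, CH(OCOCH3), CH(OCOCH3), CH2COOCH2 → 5.

5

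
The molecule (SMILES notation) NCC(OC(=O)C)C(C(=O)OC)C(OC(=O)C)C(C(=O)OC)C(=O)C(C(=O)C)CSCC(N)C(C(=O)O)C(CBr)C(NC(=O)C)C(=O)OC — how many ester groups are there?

Working along the chain:
  H2NCH2: –NH2 on an sp³ carbon with no adjacent C=O → amine.
  CH(OCOCH3): pendant –OC(=O)CH3: an acyloxy group → ester.
  CH(COOCH3): pendant –COOCH3: carbonyl C bonded to C and –OCH3 → ester.
  CH(OCOCH3): pendant –OC(=O)CH3: an acyloxy group → ester.
  CH(COOCH3): pendant –COOCH3: carbonyl C bonded to C and –OCH3 → ester.
  CO: –C(=O)– with carbon on both sides → ketone.
  CH(COCH3): pendant –COCH3: carbonyl C bonded to two carbons → ketone.
  CH2SCH2: C–S–C linkage → sulfide (thioether).
  CH(NH2): –NH2 on an sp³ carbon with no adjacent C=O → amine.
  CH(COOH): pendant –COOH: carbonyl C bonded to C and –OH → carboxylic acid.
  CH(CH2Br): pendant –CH2X: halogen on sp³ carbon → alkyl halide.
  CH(NHCOCH3): pendant –NHC(=O)CH3: N bonded to a carbonyl → amide (not amine).
  COOCH3: –C(=O)OCH3: carbonyl C bonded to C and to –OCH3 → ester (not ketone + ether).
Ester appears at: CH(OCOCH3), CH(COOCH3), CH(OCOCH3), CH(COOCH3), COOCH3 → 5.

5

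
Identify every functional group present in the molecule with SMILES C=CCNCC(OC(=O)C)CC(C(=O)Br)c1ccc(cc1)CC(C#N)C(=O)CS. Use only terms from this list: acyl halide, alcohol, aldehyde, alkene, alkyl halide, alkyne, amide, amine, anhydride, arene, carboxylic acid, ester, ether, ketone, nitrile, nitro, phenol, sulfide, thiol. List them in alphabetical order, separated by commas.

acyl halide, alkene, amine, arene, ester, ketone, nitrile, thiol

Working along the chain:
  CH2=CH: C=C double bond → alkene.
  CH2NHCH2: C–N–C with sp³ carbons and no adjacent C=O → amine (secondary).
  CH(OCOCH3): pendant –OC(=O)CH3: an acyloxy group → ester.
  CH(COBr): pendant –C(=O)X: carbonyl C bonded to C and halogen → acyl halide.
  C6H4: para-disubstituted benzene ring → arene.
  CH(CN): pendant –C≡N: nitrile.
  CO: –C(=O)– with carbon on both sides → ketone.
  CH2SH: –SH on an sp³ carbon → thiol.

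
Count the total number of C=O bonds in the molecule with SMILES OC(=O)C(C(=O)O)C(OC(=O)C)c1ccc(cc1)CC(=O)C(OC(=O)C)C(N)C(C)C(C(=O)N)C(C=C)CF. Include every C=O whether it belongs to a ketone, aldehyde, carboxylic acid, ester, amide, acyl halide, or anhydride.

6

HOOC: carboxylic acid, 1 C=O (running total 1).
CH(COOH): carboxylic acid, 1 C=O (running total 2).
CH(OCOCH3): ester, 1 C=O (running total 3).
CO: ketone, 1 C=O (running total 4).
CH(OCOCH3): ester, 1 C=O (running total 5).
CH(CONH2): amide, 1 C=O (running total 6).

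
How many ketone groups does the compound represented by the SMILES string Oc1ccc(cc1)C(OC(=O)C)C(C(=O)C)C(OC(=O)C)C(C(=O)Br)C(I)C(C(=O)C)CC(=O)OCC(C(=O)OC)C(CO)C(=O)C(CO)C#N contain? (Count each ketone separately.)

3

–OH attached directly to an aromatic ring → phenol (not alcohol); the ring itself is an arene.
pendant –OC(=O)CH3: an acyloxy group → ester.
pendant –COCH3: carbonyl C bonded to two carbons → ketone.
pendant –OC(=O)CH3: an acyloxy group → ester.
pendant –C(=O)X: carbonyl C bonded to C and halogen → acyl halide.
halogen on an sp³ carbon → alkyl halide.
pendant –COCH3: carbonyl C bonded to two carbons → ketone.
–C(=O)–O–C with C on the carbonyl side → ester.
pendant –COOCH3: carbonyl C bonded to C and –OCH3 → ester.
pendant –CH2OH on an sp³ backbone C → alcohol.
–C(=O)– with carbon on both sides → ketone.
pendant –CH2OH on an sp³ backbone C → alcohol.
–C≡N: carbon triple-bonded to nitrogen → nitrile.
Ketone appears at: CH(COCH3), CH(COCH3), CO → 3.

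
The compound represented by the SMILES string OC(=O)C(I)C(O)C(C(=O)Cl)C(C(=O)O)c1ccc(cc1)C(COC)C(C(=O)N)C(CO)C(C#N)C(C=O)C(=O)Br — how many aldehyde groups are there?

1

Taking each segment in turn:
  HOOC: –COOH: carbonyl C bonded to –OH and C → carboxylic acid (the –OH is not a separate alcohol).
  CH(I): halogen on an sp³ carbon → alkyl halide.
  CH(OH): –OH on an sp³ carbon → alcohol (secondary).
  CH(COCl): pendant –C(=O)X: carbonyl C bonded to C and halogen → acyl halide.
  CH(COOH): pendant –COOH: carbonyl C bonded to C and –OH → carboxylic acid.
  C6H4: para-disubstituted benzene ring → arene.
  CH(CH2OCH3): pendant –CH2OCH3: C–O–C linkage → ether.
  CH(CONH2): pendant –CONH2: carbonyl C bonded to C and N → amide.
  CH(CH2OH): pendant –CH2OH on an sp³ backbone C → alcohol.
  CH(CN): pendant –C≡N: nitrile.
  CH(CHO): pendant –CHO: carbonyl C bonded to C and H → aldehyde.
  COBr: –C(=O)Br: carbonyl C bonded to C and to a halogen → acyl halide (not alkyl halide).
Aldehyde appears at: CH(CHO) → 1.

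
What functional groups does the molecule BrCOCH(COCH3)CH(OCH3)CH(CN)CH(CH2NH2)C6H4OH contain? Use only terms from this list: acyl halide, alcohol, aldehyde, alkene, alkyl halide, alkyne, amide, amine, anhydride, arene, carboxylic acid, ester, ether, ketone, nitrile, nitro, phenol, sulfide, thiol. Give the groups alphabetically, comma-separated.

acyl halide, amine, arene, ether, ketone, nitrile, phenol

Working along the chain:
  BrCO: –C(=O)Br: carbonyl C bonded to C and to a halogen → acyl halide (not alkyl halide).
  CH(COCH3): pendant –COCH3: carbonyl C bonded to two carbons → ketone.
  CH(OCH3): pendant –OCH3: C–O–C with sp³ C, no adjacent C=O → ether.
  CH(CN): pendant –C≡N: nitrile.
  CH(CH2NH2): pendant –CH2NH2: N on sp³ C, no adjacent C=O → amine.
  C6H4OH: –OH attached directly to an aromatic ring → phenol (not alcohol); the ring itself is an arene.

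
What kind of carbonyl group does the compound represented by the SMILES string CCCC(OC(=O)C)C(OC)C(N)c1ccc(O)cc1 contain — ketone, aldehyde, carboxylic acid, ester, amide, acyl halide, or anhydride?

The carbonyl is in the CH(OCOCH3) segment: pendant –OC(=O)CH3: an acyloxy group → ester.

ester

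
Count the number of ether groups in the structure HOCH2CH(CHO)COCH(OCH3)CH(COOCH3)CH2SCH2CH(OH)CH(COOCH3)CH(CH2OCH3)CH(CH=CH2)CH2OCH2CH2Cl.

Working along the chain:
  HOCH2: HO– on an sp³ carbon → alcohol.
  CH(CHO): pendant –CHO: carbonyl C bonded to C and H → aldehyde.
  CO: –C(=O)– with carbon on both sides → ketone.
  CH(OCH3): pendant –OCH3: C–O–C with sp³ C, no adjacent C=O → ether.
  CH(COOCH3): pendant –COOCH3: carbonyl C bonded to C and –OCH3 → ester.
  CH2SCH2: C–S–C linkage → sulfide (thioether).
  CH(OH): –OH on an sp³ carbon → alcohol (secondary).
  CH(COOCH3): pendant –COOCH3: carbonyl C bonded to C and –OCH3 → ester.
  CH(CH2OCH3): pendant –CH2OCH3: C–O–C linkage → ether.
  CH(CH=CH2): pendant –CH=CH2: C=C double bond → alkene.
  CH2OCH2: C–O–C with sp³ carbons on both sides and no adjacent C=O → ether.
  CH2Cl: halogen on an sp³ carbon → alkyl halide.
Ether appears at: CH(OCH3), CH(CH2OCH3), CH2OCH2 → 3.

3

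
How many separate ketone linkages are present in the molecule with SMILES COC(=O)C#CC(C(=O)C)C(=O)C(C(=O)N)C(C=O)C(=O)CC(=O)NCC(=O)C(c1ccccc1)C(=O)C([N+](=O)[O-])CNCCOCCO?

5

CH3O–C(=O)–: carbonyl C bonded to C and to –OCH3 → ester (not ketone + ether).
C≡C triple bond → alkyne.
pendant –COCH3: carbonyl C bonded to two carbons → ketone.
–C(=O)– with carbon on both sides → ketone.
pendant –CONH2: carbonyl C bonded to C and N → amide.
pendant –CHO: carbonyl C bonded to C and H → aldehyde.
–C(=O)– with carbon on both sides → ketone.
–C(=O)–N– linkage → amide (the N is not an amine).
–C(=O)– with carbon on both sides → ketone.
pendant –C6H5: benzene ring → arene.
–C(=O)– with carbon on both sides → ketone.
–NO2 on an sp³ carbon → nitro (the N=O is not a carbonyl).
C–N–C with sp³ carbons and no adjacent C=O → amine (secondary).
C–O–C with sp³ carbons on both sides and no adjacent C=O → ether.
–OH on an sp³ carbon → alcohol.
Ketone appears at: CH(COCH3), CO, CO, CO, CO → 5.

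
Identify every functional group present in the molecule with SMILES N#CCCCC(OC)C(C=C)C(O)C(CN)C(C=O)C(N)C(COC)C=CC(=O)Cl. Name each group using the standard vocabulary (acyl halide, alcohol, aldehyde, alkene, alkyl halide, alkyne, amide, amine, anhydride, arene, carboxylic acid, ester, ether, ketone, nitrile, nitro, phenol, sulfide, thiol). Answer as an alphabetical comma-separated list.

Reading the structure from left to right:
  N≡C: N≡C–: carbon triple-bonded to nitrogen → nitrile.
  CH(OCH3): pendant –OCH3: C–O–C with sp³ C, no adjacent C=O → ether.
  CH(CH=CH2): pendant –CH=CH2: C=C double bond → alkene.
  CH(OH): –OH on an sp³ carbon → alcohol (secondary).
  CH(CH2NH2): pendant –CH2NH2: N on sp³ C, no adjacent C=O → amine.
  CH(CHO): pendant –CHO: carbonyl C bonded to C and H → aldehyde.
  CH(NH2): –NH2 on an sp³ carbon with no adjacent C=O → amine.
  CH(CH2OCH3): pendant –CH2OCH3: C–O–C linkage → ether.
  CH=CH: C=C double bond → alkene.
  COCl: –C(=O)Cl: carbonyl C bonded to C and to a halogen → acyl halide (not alkyl halide).

acyl halide, alcohol, aldehyde, alkene, amine, ether, nitrile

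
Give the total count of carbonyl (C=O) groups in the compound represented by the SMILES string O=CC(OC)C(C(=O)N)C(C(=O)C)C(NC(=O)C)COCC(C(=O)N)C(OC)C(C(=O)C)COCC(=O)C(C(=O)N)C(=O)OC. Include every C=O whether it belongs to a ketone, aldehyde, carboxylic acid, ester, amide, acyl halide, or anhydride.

OHC: aldehyde, 1 C=O (running total 1).
CH(CONH2): amide, 1 C=O (running total 2).
CH(COCH3): ketone, 1 C=O (running total 3).
CH(NHCOCH3): amide, 1 C=O (running total 4).
CH(CONH2): amide, 1 C=O (running total 5).
CH(COCH3): ketone, 1 C=O (running total 6).
CO: ketone, 1 C=O (running total 7).
CH(CONH2): amide, 1 C=O (running total 8).
COOCH3: ester, 1 C=O (running total 9).

9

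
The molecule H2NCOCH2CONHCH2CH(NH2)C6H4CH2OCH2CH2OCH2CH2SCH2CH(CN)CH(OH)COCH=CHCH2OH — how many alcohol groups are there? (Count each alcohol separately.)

Reading the structure from left to right:
  H2NCO: –C(=O)NH2: carbonyl C bonded to C and to N → amide (the N is not a separate amine).
  CH2CONHCH2: –C(=O)–N– linkage → amide (the N is not an amine).
  CH(NH2): –NH2 on an sp³ carbon with no adjacent C=O → amine.
  C6H4: para-disubstituted benzene ring → arene.
  CH2OCH2: C–O–C with sp³ carbons on both sides and no adjacent C=O → ether.
  CH2OCH2: C–O–C with sp³ carbons on both sides and no adjacent C=O → ether.
  CH2SCH2: C–S–C linkage → sulfide (thioether).
  CH(CN): pendant –C≡N: nitrile.
  CH(OH): –OH on an sp³ carbon → alcohol (secondary).
  CO: –C(=O)– with carbon on both sides → ketone.
  CH=CH: C=C double bond → alkene.
  CH2OH: –OH on an sp³ carbon → alcohol.
Alcohol appears at: CH(OH), CH2OH → 2.

2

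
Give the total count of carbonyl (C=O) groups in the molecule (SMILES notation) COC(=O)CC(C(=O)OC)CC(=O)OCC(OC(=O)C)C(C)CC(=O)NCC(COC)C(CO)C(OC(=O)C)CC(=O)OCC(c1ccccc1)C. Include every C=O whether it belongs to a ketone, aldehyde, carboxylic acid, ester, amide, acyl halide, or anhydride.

CH3OOC: ester, 1 C=O (running total 1).
CH(COOCH3): ester, 1 C=O (running total 2).
CH2COOCH2: ester, 1 C=O (running total 3).
CH(OCOCH3): ester, 1 C=O (running total 4).
CH2CONHCH2: amide, 1 C=O (running total 5).
CH(OCOCH3): ester, 1 C=O (running total 6).
CH2COOCH2: ester, 1 C=O (running total 7).

7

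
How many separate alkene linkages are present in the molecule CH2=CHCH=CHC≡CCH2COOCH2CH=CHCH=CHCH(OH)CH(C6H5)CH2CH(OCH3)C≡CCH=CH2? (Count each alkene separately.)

5

Working along the chain:
  CH2=CH: C=C double bond → alkene.
  CH=CH: C=C double bond → alkene.
  C≡C: C≡C triple bond → alkyne.
  CH2COOCH2: –C(=O)–O–C with C on the carbonyl side → ester.
  CH=CH: C=C double bond → alkene.
  CH=CH: C=C double bond → alkene.
  CH(OH): –OH on an sp³ carbon → alcohol (secondary).
  CH(C6H5): pendant –C6H5: benzene ring → arene.
  CH(OCH3): pendant –OCH3: C–O–C with sp³ C, no adjacent C=O → ether.
  C≡C: C≡C triple bond → alkyne.
  CH=CH2: C=C double bond → alkene.
Alkene appears at: CH2=CH, CH=CH, CH=CH, CH=CH, CH=CH2 → 5.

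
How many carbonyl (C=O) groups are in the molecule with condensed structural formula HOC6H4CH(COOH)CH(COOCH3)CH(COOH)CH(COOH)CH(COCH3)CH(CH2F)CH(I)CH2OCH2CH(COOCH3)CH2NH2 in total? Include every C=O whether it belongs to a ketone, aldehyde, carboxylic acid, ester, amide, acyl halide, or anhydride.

6

CH(COOH): carboxylic acid, 1 C=O (running total 1).
CH(COOCH3): ester, 1 C=O (running total 2).
CH(COOH): carboxylic acid, 1 C=O (running total 3).
CH(COOH): carboxylic acid, 1 C=O (running total 4).
CH(COCH3): ketone, 1 C=O (running total 5).
CH(COOCH3): ester, 1 C=O (running total 6).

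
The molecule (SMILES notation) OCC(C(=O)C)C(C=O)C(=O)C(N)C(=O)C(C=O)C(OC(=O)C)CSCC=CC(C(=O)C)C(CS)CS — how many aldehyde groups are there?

HO– on an sp³ carbon → alcohol.
pendant –COCH3: carbonyl C bonded to two carbons → ketone.
pendant –CHO: carbonyl C bonded to C and H → aldehyde.
–C(=O)– with carbon on both sides → ketone.
–NH2 on an sp³ carbon with no adjacent C=O → amine.
–C(=O)– with carbon on both sides → ketone.
pendant –CHO: carbonyl C bonded to C and H → aldehyde.
pendant –OC(=O)CH3: an acyloxy group → ester.
C–S–C linkage → sulfide (thioether).
C=C double bond → alkene.
pendant –COCH3: carbonyl C bonded to two carbons → ketone.
pendant –CH2SH → thiol.
–SH on an sp³ carbon → thiol.
Aldehyde appears at: CH(CHO), CH(CHO) → 2.

2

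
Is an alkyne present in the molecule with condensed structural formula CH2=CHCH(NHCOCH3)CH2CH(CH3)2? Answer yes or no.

Working along the chain:
  CH2=CH: C=C double bond → alkene.
  CH(NHCOCH3): pendant –NHC(=O)CH3: N bonded to a carbonyl → amide (not amine).
The groups actually present are: alkene, amide.

no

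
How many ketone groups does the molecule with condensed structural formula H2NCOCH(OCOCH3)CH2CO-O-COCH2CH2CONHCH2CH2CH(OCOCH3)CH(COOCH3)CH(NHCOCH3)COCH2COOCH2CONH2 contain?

Working along the chain:
  H2NCO: –C(=O)NH2: carbonyl C bonded to C and to N → amide (the N is not a separate amine).
  CH(OCOCH3): pendant –OC(=O)CH3: an acyloxy group → ester.
  CH2CO-O-COCH2: two acyl groups sharing one oxygen, –C(=O)–O–C(=O)– → anhydride.
  CH2CONHCH2: –C(=O)–N– linkage → amide (the N is not an amine).
  CH(OCOCH3): pendant –OC(=O)CH3: an acyloxy group → ester.
  CH(COOCH3): pendant –COOCH3: carbonyl C bonded to C and –OCH3 → ester.
  CH(NHCOCH3): pendant –NHC(=O)CH3: N bonded to a carbonyl → amide (not amine).
  CO: –C(=O)– with carbon on both sides → ketone.
  CH2COOCH2: –C(=O)–O–C with C on the carbonyl side → ester.
  CONH2: –C(=O)NH2: carbonyl C bonded to C and to N → amide (the N is not a separate amine).
Ketone appears at: CO → 1.

1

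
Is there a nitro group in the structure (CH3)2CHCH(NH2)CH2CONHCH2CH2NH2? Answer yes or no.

–NH2 on an sp³ carbon with no adjacent C=O → amine.
–C(=O)–N– linkage → amide (the N is not an amine).
–NH2 on an sp³ carbon with no adjacent C=O → amine.
The groups actually present are: amide, amine.

no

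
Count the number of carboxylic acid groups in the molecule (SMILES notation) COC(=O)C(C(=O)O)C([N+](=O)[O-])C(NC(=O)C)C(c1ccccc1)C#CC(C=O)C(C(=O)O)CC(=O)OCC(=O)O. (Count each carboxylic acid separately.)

CH3O–C(=O)–: carbonyl C bonded to C and to –OCH3 → ester (not ketone + ether).
pendant –COOH: carbonyl C bonded to C and –OH → carboxylic acid.
–NO2 on an sp³ carbon → nitro (the N=O is not a carbonyl).
pendant –NHC(=O)CH3: N bonded to a carbonyl → amide (not amine).
pendant –C6H5: benzene ring → arene.
C≡C triple bond → alkyne.
pendant –CHO: carbonyl C bonded to C and H → aldehyde.
pendant –COOH: carbonyl C bonded to C and –OH → carboxylic acid.
–C(=O)–O–C with C on the carbonyl side → ester.
–COOH: carbonyl C bonded to –OH and C → carboxylic acid (the –OH is not a separate alcohol).
Carboxylic acid appears at: CH(COOH), CH(COOH), COOH → 3.

3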